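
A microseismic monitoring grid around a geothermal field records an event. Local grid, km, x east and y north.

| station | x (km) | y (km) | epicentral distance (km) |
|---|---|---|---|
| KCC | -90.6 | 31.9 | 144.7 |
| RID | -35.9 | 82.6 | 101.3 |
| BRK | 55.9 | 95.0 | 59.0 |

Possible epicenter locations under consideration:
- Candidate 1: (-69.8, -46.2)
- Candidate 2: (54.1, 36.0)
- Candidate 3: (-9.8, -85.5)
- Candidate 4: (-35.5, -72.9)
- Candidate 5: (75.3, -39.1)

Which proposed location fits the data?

Candidate 2

For each candidate, compare |candidate − station| to the reported distance:
Candidate 1: residuals KCC 63.9, RID 31.9, BRK 130.0 → max 130.0 km
Candidate 2: residuals KCC 0.1, RID 0.0, BRK 0.0 → max 0.1 km
Candidate 3: residuals KCC 2.2, RID 68.8, BRK 133.1 → max 133.1 km
Candidate 4: residuals KCC 26.3, RID 54.2, BRK 132.2 → max 132.2 km
Candidate 5: residuals KCC 35.8, RID 63.6, BRK 76.5 → max 76.5 km
Only Candidate 2 has all residuals ≈ 0.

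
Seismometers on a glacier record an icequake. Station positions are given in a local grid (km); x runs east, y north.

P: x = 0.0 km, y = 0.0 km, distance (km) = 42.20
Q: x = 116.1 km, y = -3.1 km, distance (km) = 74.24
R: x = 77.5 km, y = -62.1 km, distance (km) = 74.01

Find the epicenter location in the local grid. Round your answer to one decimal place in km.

Circle about each station: x² + y² = 42.20²; (x − 116.1)² + (y + 3.1)² = 74.24²; (x − 77.5)² + (y + 62.1)² = 74.01².
Subtracting pairs of circle equations eliminates x²+y² and gives linear equations (the radical axes):
232.2 x − 6.2 y = 9758.08
155.0 x − 124.2 y = 6166.02
Solving the 2×2 system: x ≈ 42.1, y ≈ 2.9 km.

x ≈ 42.1 km, y ≈ 2.9 km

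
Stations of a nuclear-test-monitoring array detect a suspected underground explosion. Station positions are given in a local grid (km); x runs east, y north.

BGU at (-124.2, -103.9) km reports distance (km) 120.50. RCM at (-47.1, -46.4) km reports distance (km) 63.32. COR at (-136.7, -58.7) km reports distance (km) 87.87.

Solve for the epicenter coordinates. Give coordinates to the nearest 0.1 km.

Circle about each station: (x + 124.2)² + (y + 103.9)² = 120.50²; (x + 47.1)² + (y + 46.4)² = 63.32²; (x + 136.7)² + (y + 58.7)² = 87.87².
Subtracting the BGU equation from the RCM and COR equations removes the quadratic terms:
154.2 x + 115.0 y = -11338.65
-25.0 x + 90.4 y = 2710.84
Solving the 2×2 system: x ≈ -79.5, y ≈ 8.0 km.

x ≈ -79.5 km, y ≈ 8.0 km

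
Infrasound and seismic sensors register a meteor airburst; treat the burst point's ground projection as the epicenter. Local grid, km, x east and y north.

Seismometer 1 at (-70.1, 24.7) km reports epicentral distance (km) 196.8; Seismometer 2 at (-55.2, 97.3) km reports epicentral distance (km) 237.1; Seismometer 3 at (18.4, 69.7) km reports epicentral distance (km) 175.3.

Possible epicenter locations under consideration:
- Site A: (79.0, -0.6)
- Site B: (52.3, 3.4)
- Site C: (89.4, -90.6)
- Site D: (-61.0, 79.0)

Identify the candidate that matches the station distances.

Site C

For each candidate, compare |candidate − station| to the reported distance:
Site A: residuals Seismometer 1 45.6, Seismometer 2 71.0, Seismometer 3 82.5 → max 82.5 km
Site B: residuals Seismometer 1 72.6, Seismometer 2 94.4, Seismometer 3 100.8 → max 100.8 km
Site C: residuals Seismometer 1 0.0, Seismometer 2 0.0, Seismometer 3 0.0 → max 0.0 km
Site D: residuals Seismometer 1 141.7, Seismometer 2 217.9, Seismometer 3 95.4 → max 217.9 km
Only Site C has all residuals ≈ 0.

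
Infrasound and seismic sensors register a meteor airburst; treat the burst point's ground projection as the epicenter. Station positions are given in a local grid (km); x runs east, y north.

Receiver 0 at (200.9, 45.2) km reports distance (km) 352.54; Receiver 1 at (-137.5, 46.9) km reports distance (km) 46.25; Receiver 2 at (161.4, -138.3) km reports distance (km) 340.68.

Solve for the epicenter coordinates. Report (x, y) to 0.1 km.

(-149.0, 2.1)

Circle about each station: (x − 200.9)² + (y − 45.2)² = 352.54²; (x + 137.5)² + (y − 46.9)² = 46.25²; (x − 161.4)² + (y + 138.3)² = 340.68².
Subtracting the Receiver 0 equation from the Receiver 1 and Receiver 2 equations removes the quadratic terms:
-676.8 x + 3.4 y = 100847.40
-79.0 x − 367.0 y = 10994.59
Solving the 2×2 system: x ≈ -149.0, y ≈ 2.1 km.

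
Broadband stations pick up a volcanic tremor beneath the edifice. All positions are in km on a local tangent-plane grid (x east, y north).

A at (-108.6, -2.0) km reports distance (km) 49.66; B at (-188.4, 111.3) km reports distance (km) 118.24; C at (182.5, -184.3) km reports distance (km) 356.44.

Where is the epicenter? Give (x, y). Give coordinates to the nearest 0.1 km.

Circle about each station: (x + 108.6)² + (y + 2.0)² = 49.66²; (x + 188.4)² + (y − 111.3)² = 118.24²; (x − 182.5)² + (y + 184.3)² = 356.44².
Subtracting the A equation from the B and C equations removes the quadratic terms:
-159.6 x + 226.6 y = 24569.71
582.2 x − 364.6 y = -69108.58
Solving the 2×2 system: x ≈ -90.9, y ≈ 44.4 km.
Check against A (with the unrounded x, y): √((x + 108.6)²+(y + 2.0)²) = 49.68 ≈ 49.66 km. ✓

x ≈ -90.9 km, y ≈ 44.4 km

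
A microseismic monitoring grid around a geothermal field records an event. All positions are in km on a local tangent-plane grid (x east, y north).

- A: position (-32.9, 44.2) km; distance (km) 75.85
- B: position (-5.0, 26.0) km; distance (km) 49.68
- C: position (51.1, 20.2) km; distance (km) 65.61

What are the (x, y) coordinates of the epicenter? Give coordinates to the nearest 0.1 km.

1.9 km east, -23.2 km north

Circle about each station: (x + 32.9)² + (y − 44.2)² = 75.85²; (x + 5.0)² + (y − 26.0)² = 49.68²; (x − 51.1)² + (y − 20.2)² = 65.61².
Subtracting the A equation from the B and C equations removes the quadratic terms:
55.8 x − 36.4 y = 950.07
168.0 x − 48.0 y = 1431.75
Solving the 2×2 system: x ≈ 1.9, y ≈ -23.2 km.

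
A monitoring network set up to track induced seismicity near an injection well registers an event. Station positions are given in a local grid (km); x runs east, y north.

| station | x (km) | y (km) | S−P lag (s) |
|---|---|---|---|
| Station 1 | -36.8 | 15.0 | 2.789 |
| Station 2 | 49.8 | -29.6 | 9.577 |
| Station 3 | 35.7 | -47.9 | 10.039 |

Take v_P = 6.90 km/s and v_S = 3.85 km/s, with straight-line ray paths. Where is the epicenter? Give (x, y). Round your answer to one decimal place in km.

-14.2 km east, 23.9 km north

Distance from S−P lag: d = Δt · v_P v_S / (v_P − v_S) = Δt · (6.90·3.85)/(6.90−3.85) ≈ 8.7098·Δt.
So d_Station 1 = 24.29, d_Station 2 = 83.41, d_Station 3 = 87.44 km.
Circle about each station: (x + 36.8)² + (y − 15.0)² = 24.29²; (x − 49.8)² + (y + 29.6)² = 83.41²; (x − 35.7)² + (y + 47.9)² = 87.44².
Subtracting pairs of circle equations eliminates x²+y² and gives linear equations (the radical axes):
173.2 x − 89.2 y = -4590.26
145.0 x − 125.8 y = -5066.09
Solving the 2×2 system: x ≈ -14.2, y ≈ 23.9 km.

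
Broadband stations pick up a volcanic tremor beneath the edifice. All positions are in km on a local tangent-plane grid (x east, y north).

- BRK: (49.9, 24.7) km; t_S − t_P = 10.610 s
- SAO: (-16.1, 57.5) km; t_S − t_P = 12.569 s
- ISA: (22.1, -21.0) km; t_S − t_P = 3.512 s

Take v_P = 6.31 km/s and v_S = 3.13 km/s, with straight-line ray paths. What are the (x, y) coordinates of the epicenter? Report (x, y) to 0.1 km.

Distance from S−P lag: d = Δt · v_P v_S / (v_P − v_S) = Δt · (6.31·3.13)/(6.31−3.13) ≈ 6.2108·Δt.
So d_BRK = 65.90, d_SAO = 78.06, d_ISA = 21.81 km.
Circle about each station: (x − 49.9)² + (y − 24.7)² = 65.90²; (x + 16.1)² + (y − 57.5)² = 78.06²; (x − 22.1)² + (y + 21.0)² = 21.81².
Subtracting pairs of circle equations eliminates x²+y² and gives linear equations (the radical axes):
-132.0 x + 65.6 y = -1285.19
-55.6 x − 91.4 y = 1696.44
Solving the 2×2 system: x ≈ 0.4, y ≈ -18.8 km.

(0.4, -18.8)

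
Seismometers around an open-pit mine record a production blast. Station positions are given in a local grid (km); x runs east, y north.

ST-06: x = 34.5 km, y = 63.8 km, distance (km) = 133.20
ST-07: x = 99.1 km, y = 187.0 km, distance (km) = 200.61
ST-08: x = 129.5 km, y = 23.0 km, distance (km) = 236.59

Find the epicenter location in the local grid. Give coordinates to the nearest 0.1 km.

Circle about each station: (x − 34.5)² + (y − 63.8)² = 133.20²; (x − 99.1)² + (y − 187.0)² = 200.61²; (x − 129.5)² + (y − 23.0)² = 236.59².
Subtracting pairs of circle equations eliminates x²+y² and gives linear equations (the radical axes):
129.2 x + 246.4 y = 17026.99
190.0 x − 81.6 y = -26194.03
Solving the 2×2 system: x ≈ -88.3, y ≈ 115.4 km.
Check against ST-06 (with the unrounded x, y): √((x − 34.5)²+(y − 63.8)²) = 133.20 ≈ 133.20 km. ✓

x ≈ -88.3 km, y ≈ 115.4 km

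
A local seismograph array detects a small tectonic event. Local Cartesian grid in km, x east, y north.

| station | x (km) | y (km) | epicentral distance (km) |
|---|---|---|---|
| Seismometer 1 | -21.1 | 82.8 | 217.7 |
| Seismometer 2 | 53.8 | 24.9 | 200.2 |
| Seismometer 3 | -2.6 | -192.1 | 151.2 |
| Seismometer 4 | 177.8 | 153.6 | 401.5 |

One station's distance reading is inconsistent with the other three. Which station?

Seismometer 2

Solve using three stations at a time. Using Seismometer 1, Seismometer 3, Seismometer 4 (subtract circle equations pairwise → linear system) gives (x, y) ≈ (-127.6, -107.1).
Distances from that point to each station vs reported:
  Seismometer 1: calculated 217.7 vs reported 217.7 → residual 0.0 km
  Seismometer 2: calculated 224.3 vs reported 200.2 → residual 24.1 km
  Seismometer 3: calculated 151.2 vs reported 151.2 → residual 0.0 km
  Seismometer 4: calculated 401.5 vs reported 401.5 → residual 0.0 km
Seismometer 1, Seismometer 3, Seismometer 4 are mutually consistent (residuals ≈ 0); Seismometer 2 is off by 24.1 km.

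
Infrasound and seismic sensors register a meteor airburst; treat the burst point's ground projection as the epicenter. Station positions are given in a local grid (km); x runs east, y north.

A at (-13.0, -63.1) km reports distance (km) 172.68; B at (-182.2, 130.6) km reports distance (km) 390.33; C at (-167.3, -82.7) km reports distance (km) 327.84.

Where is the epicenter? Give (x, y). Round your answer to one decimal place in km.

Circle about each station: (x + 13.0)² + (y + 63.1)² = 172.68²; (x + 182.2)² + (y − 130.6)² = 390.33²; (x + 167.3)² + (y + 82.7)² = 327.84².
Subtracting the A equation from the B and C equations removes the quadratic terms:
-338.4 x + 387.4 y = -76436.54
-308.6 x − 39.2 y = -46982.71
Solving the 2×2 system: x ≈ 159.6, y ≈ -57.9 km.

159.6 km east, -57.9 km north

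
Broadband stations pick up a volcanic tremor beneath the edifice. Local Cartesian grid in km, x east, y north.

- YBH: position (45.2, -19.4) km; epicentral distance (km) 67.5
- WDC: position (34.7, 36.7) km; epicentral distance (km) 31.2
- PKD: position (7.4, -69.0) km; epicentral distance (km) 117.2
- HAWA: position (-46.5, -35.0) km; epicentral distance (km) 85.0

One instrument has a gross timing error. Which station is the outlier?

PKD

Solve using three stations at a time. Using YBH, WDC, HAWA (subtract circle equations pairwise → linear system) gives (x, y) ≈ (3.5, 33.8).
Distances from that point to each station vs reported:
  YBH: calculated 67.5 vs reported 67.5 → residual 0.0 km
  WDC: calculated 31.3 vs reported 31.2 → residual 0.1 km
  PKD: calculated 102.8 vs reported 117.2 → residual 14.4 km
  HAWA: calculated 85.0 vs reported 85.0 → residual 0.0 km
YBH, WDC, HAWA are mutually consistent (residuals ≈ 0); PKD is off by 14.4 km.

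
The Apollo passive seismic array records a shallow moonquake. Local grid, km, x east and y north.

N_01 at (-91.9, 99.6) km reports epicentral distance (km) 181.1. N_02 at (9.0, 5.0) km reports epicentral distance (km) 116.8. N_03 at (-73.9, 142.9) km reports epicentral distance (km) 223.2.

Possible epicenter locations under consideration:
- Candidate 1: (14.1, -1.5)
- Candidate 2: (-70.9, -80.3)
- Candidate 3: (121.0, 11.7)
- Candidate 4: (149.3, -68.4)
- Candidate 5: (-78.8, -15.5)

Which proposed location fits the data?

Candidate 2

For each candidate, compare |candidate − station| to the reported distance:
Candidate 1: residuals N_01 34.6, N_02 108.5, N_03 54.1 → max 108.5 km
Candidate 2: residuals N_01 0.0, N_02 0.1, N_03 0.0 → max 0.1 km
Candidate 3: residuals N_01 49.2, N_02 4.6, N_03 11.7 → max 49.2 km
Candidate 4: residuals N_01 112.8, N_02 41.5, N_03 84.2 → max 112.8 km
Candidate 5: residuals N_01 65.3, N_02 26.6, N_03 64.7 → max 65.3 km
Only Candidate 2 has all residuals ≈ 0.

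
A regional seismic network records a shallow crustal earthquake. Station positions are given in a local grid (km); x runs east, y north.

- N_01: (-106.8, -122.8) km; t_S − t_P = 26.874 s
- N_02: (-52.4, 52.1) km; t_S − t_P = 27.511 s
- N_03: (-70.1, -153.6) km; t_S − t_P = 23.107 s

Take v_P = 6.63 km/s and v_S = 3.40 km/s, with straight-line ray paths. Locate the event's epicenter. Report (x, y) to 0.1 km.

Distance from S−P lag: d = Δt · v_P v_S / (v_P − v_S) = Δt · (6.63·3.40)/(6.63−3.40) ≈ 6.9789·Δt.
So d_N_01 = 187.55, d_N_02 = 192.00, d_N_03 = 161.26 km.
Circle about each station: (x + 106.8)² + (y + 122.8)² = 187.55²; (x + 52.4)² + (y − 52.1)² = 192.00²; (x + 70.1)² + (y + 153.6)² = 161.26².
Subtracting pairs of circle equations eliminates x²+y² and gives linear equations (the radical axes):
108.8 x + 349.8 y = -22714.91
73.4 x − 61.6 y = 11191.10
Solving the 2×2 system: x ≈ 77.7, y ≈ -89.1 km.

77.7 km east, -89.1 km north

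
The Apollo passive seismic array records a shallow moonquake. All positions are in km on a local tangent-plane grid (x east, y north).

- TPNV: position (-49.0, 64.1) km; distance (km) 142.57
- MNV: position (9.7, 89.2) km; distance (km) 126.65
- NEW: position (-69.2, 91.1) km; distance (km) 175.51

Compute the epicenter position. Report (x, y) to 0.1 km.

x ≈ 61.0 km, y ≈ -26.6 km

Circle about each station: (x + 49.0)² + (y − 64.1)² = 142.57²; (x − 9.7)² + (y − 89.2)² = 126.65²; (x + 69.2)² + (y − 91.1)² = 175.51².
Subtracting pairs of circle equations eliminates x²+y² and gives linear equations (the radical axes):
117.4 x + 50.2 y = 5826.90
-40.4 x + 54.0 y = -3899.52
Solving the 2×2 system: x ≈ 61.0, y ≈ -26.6 km.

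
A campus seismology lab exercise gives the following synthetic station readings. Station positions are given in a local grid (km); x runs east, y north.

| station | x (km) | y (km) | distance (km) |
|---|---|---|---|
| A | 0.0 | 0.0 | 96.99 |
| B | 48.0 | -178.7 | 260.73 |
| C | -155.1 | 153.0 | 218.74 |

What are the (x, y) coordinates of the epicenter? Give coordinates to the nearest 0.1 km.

x ≈ 51.8 km, y ≈ 82.0 km

Circle about each station: x² + y² = 96.99²; (x − 48.0)² + (y + 178.7)² = 260.73²; (x + 155.1)² + (y − 153.0)² = 218.74².
Subtracting pairs of circle equations eliminates x²+y² and gives linear equations (the radical axes):
96.0 x − 357.4 y = -24335.38
-310.2 x + 306.0 y = 9024.88
Solving the 2×2 system: x ≈ 51.8, y ≈ 82.0 km.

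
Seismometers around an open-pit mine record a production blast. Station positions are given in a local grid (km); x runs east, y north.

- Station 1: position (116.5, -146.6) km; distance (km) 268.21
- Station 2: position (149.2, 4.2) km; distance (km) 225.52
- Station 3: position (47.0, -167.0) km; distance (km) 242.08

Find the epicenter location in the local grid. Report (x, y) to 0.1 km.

(-72.9, 43.3)

Circle about each station: (x − 116.5)² + (y + 146.6)² = 268.21²; (x − 149.2)² + (y − 4.2)² = 225.52²; (x − 47.0)² + (y + 167.0)² = 242.08².
Subtracting pairs of circle equations eliminates x²+y² and gives linear equations (the radical axes):
65.4 x + 301.6 y = 8291.80
-139.0 x − 40.8 y = 8368.07
Solving the 2×2 system: x ≈ -72.9, y ≈ 43.3 km.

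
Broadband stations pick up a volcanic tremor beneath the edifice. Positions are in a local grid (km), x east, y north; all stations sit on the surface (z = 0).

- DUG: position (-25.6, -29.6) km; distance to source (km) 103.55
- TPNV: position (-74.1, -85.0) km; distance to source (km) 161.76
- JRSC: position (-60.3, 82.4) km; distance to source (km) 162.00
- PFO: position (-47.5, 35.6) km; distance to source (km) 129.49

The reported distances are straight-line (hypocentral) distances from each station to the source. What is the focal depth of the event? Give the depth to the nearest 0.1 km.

depth ≈ 59.3 km

Each station gives a sphere (x−x_i)² + (y−y_i)² + z² = d_i² (stations at z=0).
Subtracting the DUG sphere from TPNV and JRSC: z² cancels, leaving linear equations in x and y:
-97.0 x − 110.8 y = -4259.41
-69.4 x + 224.0 y = -6627.07
Solving: x ≈ 57.394, y ≈ -11.803 km (keep extra digits for the depth step; rounded: 57.4, -11.8).
Then from the DUG sphere: z² = 103.55² − (x + 25.6)² − (y + 29.6)² with x = 57.394, y = -11.803, so z ≈ 59.312 ≈ 59.3 km.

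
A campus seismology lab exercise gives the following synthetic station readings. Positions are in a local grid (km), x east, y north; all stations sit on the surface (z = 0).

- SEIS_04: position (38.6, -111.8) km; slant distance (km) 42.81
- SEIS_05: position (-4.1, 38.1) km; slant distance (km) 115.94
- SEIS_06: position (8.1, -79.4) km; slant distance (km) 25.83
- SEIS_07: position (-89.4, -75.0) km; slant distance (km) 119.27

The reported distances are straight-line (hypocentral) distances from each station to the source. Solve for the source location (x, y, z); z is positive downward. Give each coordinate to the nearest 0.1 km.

Each station gives a sphere (x−x_i)² + (y−y_i)² + z² = d_i² (stations at z=0).
Subtracting the SEIS_04 sphere from SEIS_05 and SEIS_06: z² cancels, leaving linear equations in x and y:
-85.4 x + 299.8 y = -24130.17
-61.0 x + 64.8 y = -6453.72
Solving: x ≈ 29.104, y ≈ -72.197 km (keep extra digits for the depth step; rounded: 29.1, -72.2).
Then from the SEIS_04 sphere: z² = 42.81² − (x − 38.6)² − (y + 111.8)² with x = 29.104, y = -72.197, so z ≈ 13.196 ≈ 13.2 km.

(29.1, -72.2, 13.2)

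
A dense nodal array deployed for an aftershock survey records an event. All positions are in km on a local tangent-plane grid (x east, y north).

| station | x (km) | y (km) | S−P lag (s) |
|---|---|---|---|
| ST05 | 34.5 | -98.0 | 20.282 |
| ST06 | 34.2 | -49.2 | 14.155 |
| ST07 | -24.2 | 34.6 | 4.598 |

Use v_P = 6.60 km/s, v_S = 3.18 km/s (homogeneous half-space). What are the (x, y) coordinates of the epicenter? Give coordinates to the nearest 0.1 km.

x ≈ -31.7 km, y ≈ 7.4 km

Distance from S−P lag: d = Δt · v_P v_S / (v_P − v_S) = Δt · (6.60·3.18)/(6.60−3.18) ≈ 6.1368·Δt.
So d_ST05 = 124.47, d_ST06 = 86.87, d_ST07 = 28.22 km.
Circle about each station: (x − 34.5)² + (y + 98.0)² = 124.47²; (x − 34.2)² + (y + 49.2)² = 86.87²; (x + 24.2)² + (y − 34.6)² = 28.22².
Subtracting the ST05 equation from the ST06 and ST07 equations removes the quadratic terms:
-0.6 x + 97.6 y = 742.41
-117.4 x + 265.2 y = 5684.96
Solving the 2×2 system: x ≈ -31.7, y ≈ 7.4 km.
Check against ST05 (with the unrounded x, y): √((x − 34.5)²+(y + 98.0)²) = 124.47 ≈ 124.47 km. ✓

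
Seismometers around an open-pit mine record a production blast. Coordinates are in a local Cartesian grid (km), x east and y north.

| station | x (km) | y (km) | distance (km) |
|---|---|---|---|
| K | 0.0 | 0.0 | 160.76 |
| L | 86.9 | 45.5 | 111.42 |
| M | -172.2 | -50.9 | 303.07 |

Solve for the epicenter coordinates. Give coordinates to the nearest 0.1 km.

(53.2, 151.7)

Circle about each station: x² + y² = 160.76²; (x − 86.9)² + (y − 45.5)² = 111.42²; (x + 172.2)² + (y + 50.9)² = 303.07².
Subtracting pairs of circle equations eliminates x²+y² and gives linear equations (the radical axes):
173.8 x + 91.0 y = 23051.22
-344.4 x − 101.8 y = -33764.00
Solving the 2×2 system: x ≈ 53.2, y ≈ 151.7 km.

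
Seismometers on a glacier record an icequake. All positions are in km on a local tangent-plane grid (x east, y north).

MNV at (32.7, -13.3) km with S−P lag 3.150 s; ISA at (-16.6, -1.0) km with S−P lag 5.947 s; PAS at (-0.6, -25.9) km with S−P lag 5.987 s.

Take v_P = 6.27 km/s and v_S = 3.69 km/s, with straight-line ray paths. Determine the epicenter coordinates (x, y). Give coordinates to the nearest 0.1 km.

x ≈ 34.3 km, y ≈ 14.9 km

Distance from S−P lag: d = Δt · v_P v_S / (v_P − v_S) = Δt · (6.27·3.69)/(6.27−3.69) ≈ 8.9676·Δt.
So d_MNV = 28.25, d_ISA = 53.33, d_PAS = 53.69 km.
Circle about each station: (x − 32.7)² + (y + 13.3)² = 28.25²; (x + 16.6)² + (y + 1.0)² = 53.33²; (x + 0.6)² + (y + 25.9)² = 53.69².
Subtracting the MNV equation from the ISA and PAS equations removes the quadratic terms:
-98.6 x + 24.6 y = -3015.65
-66.6 x − 25.2 y = -2659.56
Solving the 2×2 system: x ≈ 34.3, y ≈ 14.9 km.
Check against MNV (with the unrounded x, y): √((x − 32.7)²+(y + 13.3)²) = 28.23 ≈ 28.25 km. ✓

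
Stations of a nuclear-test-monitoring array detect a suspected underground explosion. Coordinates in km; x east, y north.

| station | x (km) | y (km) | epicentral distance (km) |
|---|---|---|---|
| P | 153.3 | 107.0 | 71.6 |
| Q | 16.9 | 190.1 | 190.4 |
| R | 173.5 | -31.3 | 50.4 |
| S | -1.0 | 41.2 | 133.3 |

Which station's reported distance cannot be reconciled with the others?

Solve using three stations at a time. Using P, Q, S (subtract circle equations pairwise → linear system) gives (x, y) ≈ (132.2, 38.6).
Distances from that point to each station vs reported:
  P: calculated 71.5 vs reported 71.6 → residual 0.1 km
  Q: calculated 190.4 vs reported 190.4 → residual 0.0 km
  R: calculated 81.2 vs reported 50.4 → residual 30.8 km
  S: calculated 133.3 vs reported 133.3 → residual 0.0 km
P, Q, S are mutually consistent (residuals ≈ 0); R is off by 30.8 km.

R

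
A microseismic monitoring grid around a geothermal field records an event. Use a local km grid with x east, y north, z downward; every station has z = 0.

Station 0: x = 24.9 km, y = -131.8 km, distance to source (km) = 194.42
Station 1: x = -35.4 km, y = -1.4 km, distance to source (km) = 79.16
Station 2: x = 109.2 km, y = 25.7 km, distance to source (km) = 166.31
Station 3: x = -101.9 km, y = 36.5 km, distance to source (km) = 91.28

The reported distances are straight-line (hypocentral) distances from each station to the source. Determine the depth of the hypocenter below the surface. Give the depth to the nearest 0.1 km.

Each station gives a sphere (x−x_i)² + (y−y_i)² + z² = d_i² (stations at z=0).
Subtracting the Station 0 sphere from Station 1 and Station 2: z² cancels, leaving linear equations in x and y:
-120.6 x + 260.8 y = 14796.70
168.6 x + 315.0 y = 4734.00
Solving: x ≈ -41.805, y ≈ 37.404 km (keep extra digits for the depth step; rounded: -41.8, 37.4).
Then from the Station 0 sphere: z² = 194.42² − (x − 24.9)² − (y + 131.8)² with x = -41.805, y = 37.404, so z ≈ 68.699 ≈ 68.7 km.
Check against Station 3 (with the unrounded solution): distance 91.28 ≈ 91.28 km. ✓

68.7 km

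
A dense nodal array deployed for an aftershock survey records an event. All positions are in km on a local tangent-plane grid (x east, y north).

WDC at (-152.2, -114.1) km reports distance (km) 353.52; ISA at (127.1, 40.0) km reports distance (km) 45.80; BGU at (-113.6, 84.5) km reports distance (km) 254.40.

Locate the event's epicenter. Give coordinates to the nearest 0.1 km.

Circle about each station: (x + 152.2)² + (y + 114.1)² = 353.52²; (x − 127.1)² + (y − 40.0)² = 45.80²; (x + 113.6)² + (y − 84.5)² = 254.40².
Subtracting pairs of circle equations eliminates x²+y² and gives linear equations (the radical axes):
558.6 x + 308.2 y = 104449.51
77.2 x + 397.2 y = 44118.59
Solving the 2×2 system: x ≈ 140.8, y ≈ 83.7 km.

140.8 km east, 83.7 km north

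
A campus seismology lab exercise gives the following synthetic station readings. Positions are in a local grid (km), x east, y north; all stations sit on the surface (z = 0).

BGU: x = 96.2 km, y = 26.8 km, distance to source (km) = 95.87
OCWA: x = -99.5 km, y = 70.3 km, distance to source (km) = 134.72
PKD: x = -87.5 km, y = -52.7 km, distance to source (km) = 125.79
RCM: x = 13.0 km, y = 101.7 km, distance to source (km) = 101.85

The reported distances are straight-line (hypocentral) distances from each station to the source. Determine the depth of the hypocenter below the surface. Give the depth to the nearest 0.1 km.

43.7 km

Each station gives a sphere (x−x_i)² + (y−y_i)² + z² = d_i² (stations at z=0).
Subtracting the BGU sphere from OCWA and PKD: z² cancels, leaving linear equations in x and y:
-391.4 x + 87.0 y = -4088.76
-367.4 x − 159.0 y = -6171.21
Solving: x ≈ 12.601, y ≈ 9.695 km (keep extra digits for the depth step; rounded: 12.6, 9.7).
Then from the BGU sphere: z² = 95.87² − (x − 96.2)² − (y − 26.8)² with x = 12.601, y = 9.695, so z ≈ 43.700 ≈ 43.7 km.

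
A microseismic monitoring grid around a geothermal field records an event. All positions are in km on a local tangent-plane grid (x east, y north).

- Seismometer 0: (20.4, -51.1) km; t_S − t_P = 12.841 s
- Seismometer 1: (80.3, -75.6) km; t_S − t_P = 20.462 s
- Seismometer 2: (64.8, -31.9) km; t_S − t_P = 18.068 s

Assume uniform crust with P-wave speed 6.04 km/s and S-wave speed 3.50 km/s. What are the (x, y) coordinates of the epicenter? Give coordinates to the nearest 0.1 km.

(-85.5, -36.7)

Distance from S−P lag: d = Δt · v_P v_S / (v_P − v_S) = Δt · (6.04·3.50)/(6.04−3.50) ≈ 8.3228·Δt.
So d_Seismometer 0 = 106.87, d_Seismometer 1 = 170.30, d_Seismometer 2 = 150.38 km.
Circle about each station: (x − 20.4)² + (y + 51.1)² = 106.87²; (x − 80.3)² + (y + 75.6)² = 170.30²; (x − 64.8)² + (y + 31.9)² = 150.38².
Subtracting the Seismometer 0 equation from the Seismometer 1 and Seismometer 2 equations removes the quadratic terms:
119.8 x − 49.0 y = -8444.81
88.8 x + 38.4 y = -9003.67
Solving the 2×2 system: x ≈ -85.5, y ≈ -36.7 km.
Check against Seismometer 0 (with the unrounded x, y): √((x − 20.4)²+(y + 51.1)²) = 106.88 ≈ 106.87 km. ✓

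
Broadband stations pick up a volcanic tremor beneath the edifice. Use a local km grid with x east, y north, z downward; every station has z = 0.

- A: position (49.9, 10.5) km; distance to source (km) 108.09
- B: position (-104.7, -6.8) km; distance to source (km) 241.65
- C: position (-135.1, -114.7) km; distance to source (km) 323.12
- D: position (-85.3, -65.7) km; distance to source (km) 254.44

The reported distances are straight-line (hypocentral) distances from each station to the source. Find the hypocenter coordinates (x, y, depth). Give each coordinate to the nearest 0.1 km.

(114.2, 86.5, 42.1)

Each station gives a sphere (x−x_i)² + (y−y_i)² + z² = d_i² (stations at z=0).
Subtracting the A sphere from B and C: z² cancels, leaving linear equations in x and y:
-309.2 x − 34.6 y = -38303.20
-370.0 x − 250.4 y = -63915.25
Solving: x ≈ 114.198, y ≈ 86.510 km (keep extra digits for the depth step; rounded: 114.2, 86.5).
Then from the A sphere: z² = 108.09² − (x − 49.9)² − (y − 10.5)² with x = 114.198, y = 86.510, so z ≈ 42.092 ≈ 42.1 km.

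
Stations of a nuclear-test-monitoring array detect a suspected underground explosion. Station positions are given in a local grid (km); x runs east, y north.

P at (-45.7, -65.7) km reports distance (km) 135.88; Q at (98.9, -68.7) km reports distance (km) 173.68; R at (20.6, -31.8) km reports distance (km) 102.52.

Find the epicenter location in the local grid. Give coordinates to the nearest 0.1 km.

x ≈ -11.1 km, y ≈ 65.7 km

Circle about each station: (x + 45.7)² + (y + 65.7)² = 135.88²; (x − 98.9)² + (y + 68.7)² = 173.68²; (x − 20.6)² + (y + 31.8)² = 102.52².
Subtracting the P equation from the Q and R equations removes the quadratic terms:
289.2 x − 6.0 y = -3605.45
132.6 x + 67.8 y = 2983.64
Solving the 2×2 system: x ≈ -11.1, y ≈ 65.7 km.
Check against P (with the unrounded x, y): √((x + 45.7)²+(y + 65.7)²) = 135.90 ≈ 135.88 km. ✓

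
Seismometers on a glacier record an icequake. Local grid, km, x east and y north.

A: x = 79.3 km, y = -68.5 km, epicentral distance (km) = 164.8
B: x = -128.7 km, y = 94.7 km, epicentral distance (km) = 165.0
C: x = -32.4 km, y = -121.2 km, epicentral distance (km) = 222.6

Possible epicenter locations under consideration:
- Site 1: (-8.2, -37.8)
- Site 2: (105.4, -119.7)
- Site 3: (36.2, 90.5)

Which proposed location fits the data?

For each candidate, compare |candidate − station| to the reported distance:
Site 1: residuals A 72.1, B 14.1, C 135.8 → max 135.8 km
Site 2: residuals A 107.3, B 152.4, C 84.8 → max 152.4 km
Site 3: residuals A 0.1, B 0.0, C 0.1 → max 0.1 km
Only Site 3 has all residuals ≈ 0.

Site 3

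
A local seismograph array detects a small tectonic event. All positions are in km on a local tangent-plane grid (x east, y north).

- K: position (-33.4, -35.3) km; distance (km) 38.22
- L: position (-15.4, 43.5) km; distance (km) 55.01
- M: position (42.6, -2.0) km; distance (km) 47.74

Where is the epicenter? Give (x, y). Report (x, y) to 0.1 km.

-4.4 km east, -10.4 km north

Circle about each station: (x + 33.4)² + (y + 35.3)² = 38.22²; (x + 15.4)² + (y − 43.5)² = 55.01²; (x − 42.6)² + (y + 2.0)² = 47.74².
Subtracting pairs of circle equations eliminates x²+y² and gives linear equations (the radical axes):
36.0 x + 157.6 y = -1797.57
152.0 x + 66.6 y = -1361.23
Solving the 2×2 system: x ≈ -4.4, y ≈ -10.4 km.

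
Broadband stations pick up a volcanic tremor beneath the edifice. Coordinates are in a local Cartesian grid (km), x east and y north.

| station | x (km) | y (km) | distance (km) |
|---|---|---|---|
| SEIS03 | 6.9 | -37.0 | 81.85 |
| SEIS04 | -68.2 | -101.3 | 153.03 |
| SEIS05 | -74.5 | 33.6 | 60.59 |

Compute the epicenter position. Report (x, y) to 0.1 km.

Circle about each station: (x − 6.9)² + (y + 37.0)² = 81.85²; (x + 68.2)² + (y + 101.3)² = 153.03²; (x + 74.5)² + (y − 33.6)² = 60.59².
Subtracting pairs of circle equations eliminates x²+y² and gives linear equations (the radical axes):
-150.2 x − 128.6 y = -3222.44
-162.8 x + 141.2 y = 8290.87
Solving the 2×2 system: x ≈ -14.5, y ≈ 42.0 km.

x ≈ -14.5 km, y ≈ 42.0 km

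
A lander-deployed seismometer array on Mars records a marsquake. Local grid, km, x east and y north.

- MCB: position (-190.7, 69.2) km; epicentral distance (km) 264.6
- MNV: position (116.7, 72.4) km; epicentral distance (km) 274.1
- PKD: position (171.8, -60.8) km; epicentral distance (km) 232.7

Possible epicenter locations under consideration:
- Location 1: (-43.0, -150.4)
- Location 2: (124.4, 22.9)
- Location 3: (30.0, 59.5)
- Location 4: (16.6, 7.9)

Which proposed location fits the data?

Location 1

For each candidate, compare |candidate − station| to the reported distance:
Location 1: residuals MCB 0.0, MNV 0.0, PKD 0.0 → max 0.0 km
Location 2: residuals MCB 53.9, MNV 224.0, PKD 136.5 → max 224.0 km
Location 3: residuals MCB 43.7, MNV 186.4, PKD 46.7 → max 186.4 km
Location 4: residuals MCB 48.4, MNV 155.0, PKD 63.0 → max 155.0 km
Only Location 1 has all residuals ≈ 0.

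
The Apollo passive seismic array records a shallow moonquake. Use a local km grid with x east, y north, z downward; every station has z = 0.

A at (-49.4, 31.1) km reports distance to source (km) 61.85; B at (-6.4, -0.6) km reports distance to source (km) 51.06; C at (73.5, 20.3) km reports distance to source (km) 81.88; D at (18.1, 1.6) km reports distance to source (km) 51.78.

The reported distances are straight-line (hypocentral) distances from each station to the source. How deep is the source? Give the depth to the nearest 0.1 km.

Each station gives a sphere (x−x_i)² + (y−y_i)² + z² = d_i² (stations at z=0).
Subtracting the A sphere from B and C: z² cancels, leaving linear equations in x and y:
86.0 x − 63.4 y = -2147.95
245.8 x − 21.6 y = -472.14
Solving: x ≈ 1.199, y ≈ 35.506 km (keep extra digits for the depth step; rounded: 1.2, 35.5).
Then from the A sphere: z² = 61.85² − (x + 49.4)² − (y − 31.1)² with x = 1.199, y = 35.506, so z ≈ 35.295 ≈ 35.3 km.
Check against D (with the unrounded solution): distance 51.78 ≈ 51.78 km. ✓

35.3 km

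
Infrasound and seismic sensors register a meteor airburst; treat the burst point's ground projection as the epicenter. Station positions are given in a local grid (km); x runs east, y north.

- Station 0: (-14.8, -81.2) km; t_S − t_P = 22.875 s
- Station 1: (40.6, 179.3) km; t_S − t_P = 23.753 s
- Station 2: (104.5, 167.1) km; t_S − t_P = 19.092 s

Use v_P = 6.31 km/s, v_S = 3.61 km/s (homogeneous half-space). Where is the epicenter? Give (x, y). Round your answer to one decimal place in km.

Distance from S−P lag: d = Δt · v_P v_S / (v_P − v_S) = Δt · (6.31·3.61)/(6.31−3.61) ≈ 8.4367·Δt.
So d_Station 0 = 192.99, d_Station 1 = 200.40, d_Station 2 = 161.07 km.
Circle about each station: (x + 14.8)² + (y + 81.2)² = 192.99²; (x − 40.6)² + (y − 179.3)² = 200.40²; (x − 104.5)² + (y − 167.1)² = 161.07².
Subtracting the Station 0 equation from the Station 1 and Station 2 equations removes the quadratic terms:
110.8 x + 521.0 y = 24069.35
238.6 x + 496.6 y = 43331.78
Solving the 2×2 system: x ≈ 153.3, y ≈ 13.6 km.
Check against Station 0 (with the unrounded x, y): √((x + 14.8)²+(y + 81.2)²) = 193.00 ≈ 192.99 km. ✓

(153.3, 13.6)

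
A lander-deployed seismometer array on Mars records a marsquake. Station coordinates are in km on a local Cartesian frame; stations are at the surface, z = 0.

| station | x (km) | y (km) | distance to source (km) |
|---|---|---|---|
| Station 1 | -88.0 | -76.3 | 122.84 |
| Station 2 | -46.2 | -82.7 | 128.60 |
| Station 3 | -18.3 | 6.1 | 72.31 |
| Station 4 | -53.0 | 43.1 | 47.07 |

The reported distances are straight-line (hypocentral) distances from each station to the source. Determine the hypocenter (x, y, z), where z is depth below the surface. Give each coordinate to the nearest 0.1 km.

Each station gives a sphere (x−x_i)² + (y−y_i)² + z² = d_i² (stations at z=0).
Subtracting the Station 1 sphere from Station 2 and Station 3: z² cancels, leaving linear equations in x and y:
83.6 x − 12.8 y = -6040.25
139.4 x + 164.8 y = -3332.66
Solving: x ≈ -66.709, y ≈ 36.205 km (keep extra digits for the depth step; rounded: -66.7, 36.2).
Then from the Station 1 sphere: z² = 122.84² − (x + 88.0)² − (y + 76.3)² with x = -66.709, y = 36.205, so z ≈ 44.486 ≈ 44.5 km.
Check against Station 4 (with the unrounded solution): distance 47.06 ≈ 47.07 km. ✓

(-66.7, 36.2, 44.5)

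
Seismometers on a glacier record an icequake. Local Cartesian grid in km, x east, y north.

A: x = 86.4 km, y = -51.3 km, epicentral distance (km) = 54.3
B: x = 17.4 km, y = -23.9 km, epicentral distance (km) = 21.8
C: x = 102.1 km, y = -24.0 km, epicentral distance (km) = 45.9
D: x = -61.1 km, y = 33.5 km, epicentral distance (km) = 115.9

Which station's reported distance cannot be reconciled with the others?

C

Solve using three stations at a time. Using A, B, D (subtract circle equations pairwise → linear system) gives (x, y) ≈ (39.1, -24.7).
Distances from that point to each station vs reported:
  A: calculated 54.3 vs reported 54.3 → residual 0.0 km
  B: calculated 21.7 vs reported 21.8 → residual 0.1 km
  C: calculated 63.0 vs reported 45.9 → residual 17.1 km
  D: calculated 115.9 vs reported 115.9 → residual 0.0 km
A, B, D are mutually consistent (residuals ≈ 0); C is off by 17.1 km.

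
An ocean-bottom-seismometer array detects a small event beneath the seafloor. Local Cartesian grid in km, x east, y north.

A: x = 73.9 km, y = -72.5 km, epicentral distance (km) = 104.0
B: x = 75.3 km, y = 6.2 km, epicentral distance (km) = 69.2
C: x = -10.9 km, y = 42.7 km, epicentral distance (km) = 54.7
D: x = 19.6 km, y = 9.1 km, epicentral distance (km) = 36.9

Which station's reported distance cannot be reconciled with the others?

B

Solve using three stations at a time. Using A, C, D (subtract circle equations pairwise → linear system) gives (x, y) ≈ (-10.6, -11.9).
Distances from that point to each station vs reported:
  A: calculated 104.0 vs reported 104.0 → residual 0.0 km
  B: calculated 87.8 vs reported 69.2 → residual 18.6 km
  C: calculated 54.6 vs reported 54.7 → residual 0.1 km
  D: calculated 36.8 vs reported 36.9 → residual 0.1 km
A, C, D are mutually consistent (residuals ≈ 0); B is off by 18.6 km.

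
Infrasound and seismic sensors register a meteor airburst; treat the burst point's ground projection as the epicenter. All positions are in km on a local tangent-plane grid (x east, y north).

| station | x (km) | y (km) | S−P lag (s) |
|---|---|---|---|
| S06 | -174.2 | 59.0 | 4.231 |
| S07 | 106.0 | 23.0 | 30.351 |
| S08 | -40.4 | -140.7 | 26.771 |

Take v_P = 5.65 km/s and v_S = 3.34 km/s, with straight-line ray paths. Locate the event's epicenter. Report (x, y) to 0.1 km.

(-140.0, 54.0)

Distance from S−P lag: d = Δt · v_P v_S / (v_P − v_S) = Δt · (5.65·3.34)/(5.65−3.34) ≈ 8.1693·Δt.
So d_S06 = 34.56, d_S07 = 247.95, d_S08 = 218.70 km.
Circle about each station: (x + 174.2)² + (y − 59.0)² = 34.56²; (x − 106.0)² + (y − 23.0)² = 247.95²; (x + 40.4)² + (y + 140.7)² = 218.70².
Subtracting the S06 equation from the S07 and S08 equations removes the quadratic terms:
560.4 x − 72.0 y = -82346.45
267.6 x − 399.4 y = -59033.29
Solving the 2×2 system: x ≈ -140.0, y ≈ 54.0 km.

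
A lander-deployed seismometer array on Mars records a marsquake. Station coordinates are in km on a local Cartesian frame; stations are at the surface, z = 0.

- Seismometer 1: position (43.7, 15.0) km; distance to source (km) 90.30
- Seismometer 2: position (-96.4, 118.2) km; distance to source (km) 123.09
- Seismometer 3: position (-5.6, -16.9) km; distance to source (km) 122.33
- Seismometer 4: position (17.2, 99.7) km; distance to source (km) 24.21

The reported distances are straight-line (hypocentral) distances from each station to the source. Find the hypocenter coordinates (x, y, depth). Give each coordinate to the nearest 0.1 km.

(23.0, 99.7, 23.5)

Each station gives a sphere (x−x_i)² + (y−y_i)² + z² = d_i² (stations at z=0).
Subtracting the Seismometer 1 sphere from Seismometer 2 and Seismometer 3: z² cancels, leaving linear equations in x and y:
-280.2 x + 206.4 y = 14132.45
-98.6 x − 63.8 y = -8628.26
Solving: x ≈ 23.000, y ≈ 99.694 km (keep extra digits for the depth step; rounded: 23.0, 99.7).
Then from the Seismometer 1 sphere: z² = 90.30² − (x − 43.7)² − (y − 15.0)² with x = 23.000, y = 99.694, so z ≈ 23.506 ≈ 23.5 km.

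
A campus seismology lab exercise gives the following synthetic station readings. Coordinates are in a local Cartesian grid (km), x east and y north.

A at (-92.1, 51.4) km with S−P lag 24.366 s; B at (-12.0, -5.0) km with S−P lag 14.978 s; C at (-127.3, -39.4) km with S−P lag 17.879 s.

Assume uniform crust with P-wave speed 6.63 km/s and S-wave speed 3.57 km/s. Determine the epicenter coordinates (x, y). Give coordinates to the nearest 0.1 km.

-15.5 km east, -120.8 km north

Distance from S−P lag: d = Δt · v_P v_S / (v_P − v_S) = Δt · (6.63·3.57)/(6.63−3.57) ≈ 7.7350·Δt.
So d_A = 188.47, d_B = 115.85, d_C = 138.29 km.
Circle about each station: (x + 92.1)² + (y − 51.4)² = 188.47²; (x + 12.0)² + (y + 5.0)² = 115.85²; (x + 127.3)² + (y + 39.4)² = 138.29².
Subtracting the A equation from the B and C equations removes the quadratic terms:
160.2 x − 112.8 y = 11144.35
-70.4 x − 181.6 y = 23030.10
Solving the 2×2 system: x ≈ -15.5, y ≈ -120.8 km.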